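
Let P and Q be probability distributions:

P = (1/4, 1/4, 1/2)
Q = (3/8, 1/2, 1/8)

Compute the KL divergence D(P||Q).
D(P||Q) = Σ P(i) log₂(P(i)/Q(i))
  i=0: (1/4) × log₂((1/4)/(3/8)) = (1/4) × log₂(2/3) = -0.1462
  i=1: (1/4) × log₂((1/4)/(1/2)) = (1/4) × log₂(1/2) = -0.2500
  i=2: (1/2) × log₂((1/2)/(1/8)) = (1/2) × log₂(4) = 1.0000
D(P||Q) = -0.1462 - 0.2500 + 1.0000
  = 0.6038 bits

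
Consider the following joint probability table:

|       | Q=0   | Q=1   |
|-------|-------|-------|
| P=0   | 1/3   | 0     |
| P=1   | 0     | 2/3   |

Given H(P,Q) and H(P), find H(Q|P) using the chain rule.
From the chain rule: H(P,Q) = H(P) + H(Q|P)
Therefore: H(Q|P) = H(P,Q) - H(P)

H(P,Q) = -[(1/3)·log₂(1/3) + (2/3)·log₂(2/3)]
  = 0.5283 + 0.3900
  = 0.9183 bits
Marginal P(P) (row sums):
  P(P=0) = 1/3 + 0 = 1/3
  P(P=1) = 0 + 2/3 = 2/3
H(P) = -[(1/3)·log₂(1/3) + (2/3)·log₂(2/3)]
  = 0.5283 + 0.3900
  = 0.9183 bits

H(Q|P) = 0.9183 - 0.9183 = 0.0000 bits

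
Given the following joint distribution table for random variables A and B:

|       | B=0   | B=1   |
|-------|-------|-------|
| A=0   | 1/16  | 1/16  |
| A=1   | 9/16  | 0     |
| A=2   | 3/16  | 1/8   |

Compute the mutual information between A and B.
Marginal P(A) (row sums):
  P(A=0) = 1/16 + 1/16 = 1/8
  P(A=1) = 9/16 + 0 = 9/16
  P(A=2) = 3/16 + 1/8 = 5/16
Marginal P(B) (column sums):
  P(B=0) = 1/16 + 9/16 + 3/16 = 13/16
  P(B=1) = 1/16 + 0 + 1/8 = 3/16

H(A) = -[(1/8)·log₂(1/8) + (9/16)·log₂(9/16) + (5/16)·log₂(5/16)]
  = 0.3750 + 0.4669 + 0.5244
  = 1.3663 bits
H(B) = -[(13/16)·log₂(13/16) + (3/16)·log₂(3/16)]
  = 0.2434 + 0.4528
  = 0.6962 bits
H(A,B) = -[(1/16)·log₂(1/16) + (1/16)·log₂(1/16) + (9/16)·log₂(9/16) + (3/16)·log₂(3/16) + (1/8)·log₂(1/8)]
  = 0.2500 + 0.2500 + 0.4669 + 0.4528 + 0.3750
  = 1.7947 bits

I(A;B) = H(A) + H(B) - H(A,B)
  = 1.3663 + 0.6962 - 1.7947
  = 0.2678 bits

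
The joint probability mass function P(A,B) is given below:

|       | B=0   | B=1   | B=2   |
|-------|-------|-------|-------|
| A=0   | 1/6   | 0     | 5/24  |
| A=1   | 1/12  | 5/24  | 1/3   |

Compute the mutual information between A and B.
Marginal P(A) (row sums):
  P(A=0) = 1/6 + 0 + 5/24 = 3/8
  P(A=1) = 1/12 + 5/24 + 1/3 = 5/8
Marginal P(B) (column sums):
  P(B=0) = 1/6 + 1/12 = 1/4
  P(B=1) = 0 + 5/24 = 5/24
  P(B=2) = 5/24 + 1/3 = 13/24

H(A) = -[(3/8)·log₂(3/8) + (5/8)·log₂(5/8)]
  = 0.5306 + 0.4238
  = 0.9544 bits
H(B) = -[(1/4)·log₂(1/4) + (5/24)·log₂(5/24) + (13/24)·log₂(13/24)]
  = 0.5000 + 0.4715 + 0.4791
  = 1.4506 bits
H(A,B) = -[(1/6)·log₂(1/6) + (5/24)·log₂(5/24) + (1/12)·log₂(1/12) + (5/24)·log₂(5/24) + (1/3)·log₂(1/3)]
  = 0.4308 + 0.4715 + 0.2987 + 0.4715 + 0.5283
  = 2.2008 bits

I(A;B) = H(A) + H(B) - H(A,B)
  = 0.9544 + 1.4506 - 2.2008
  = 0.2042 bits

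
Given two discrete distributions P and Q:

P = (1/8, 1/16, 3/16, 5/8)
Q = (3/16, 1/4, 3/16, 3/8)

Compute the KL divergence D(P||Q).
D(P||Q) = Σ P(i) log₂(P(i)/Q(i))
  i=0: (1/8) × log₂((1/8)/(3/16)) = (1/8) × log₂(2/3) = -0.0731
  i=1: (1/16) × log₂((1/16)/(1/4)) = (1/16) × log₂(1/4) = -0.1250
  i=2: (3/16) × log₂((3/16)/(3/16)) = (3/16) × log₂(1) = 0.0000
  i=3: (5/8) × log₂((5/8)/(3/8)) = (5/8) × log₂(5/3) = 0.4606
D(P||Q) = -0.0731 - 0.1250 + 0.0000 + 0.4606
  = 0.2625 bits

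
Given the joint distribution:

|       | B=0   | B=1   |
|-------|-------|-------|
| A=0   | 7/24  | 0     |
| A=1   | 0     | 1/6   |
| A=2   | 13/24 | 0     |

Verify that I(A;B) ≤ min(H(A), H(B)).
Marginal P(A) (row sums):
  P(A=0) = 7/24 + 0 = 7/24
  P(A=1) = 0 + 1/6 = 1/6
  P(A=2) = 13/24 + 0 = 13/24
Marginal P(B) (column sums):
  P(B=0) = 7/24 + 0 + 13/24 = 5/6
  P(B=1) = 0 + 1/6 + 0 = 1/6

H(A) = -[(7/24)·log₂(7/24) + (1/6)·log₂(1/6) + (13/24)·log₂(13/24)]
  = 0.5185 + 0.4308 + 0.4791
  = 1.4284 bits
H(B) = -[(5/6)·log₂(5/6) + (1/6)·log₂(1/6)]
  = 0.2192 + 0.4308
  = 0.6500 bits
H(A,B) = -[(7/24)·log₂(7/24) + (1/6)·log₂(1/6) + (13/24)·log₂(13/24)]
  = 0.5185 + 0.4308 + 0.4791
  = 1.4284 bits

I(A;B) = H(A) + H(B) - H(A,B)
  = 1.4284 + 0.6500 - 1.4284
  = 0.6500 bits

min(H(A), H(B)) = min(1.4284, 0.6500) = 0.6500 bits
Since 0.6500 ≤ 0.6500, the bound is satisfied ✓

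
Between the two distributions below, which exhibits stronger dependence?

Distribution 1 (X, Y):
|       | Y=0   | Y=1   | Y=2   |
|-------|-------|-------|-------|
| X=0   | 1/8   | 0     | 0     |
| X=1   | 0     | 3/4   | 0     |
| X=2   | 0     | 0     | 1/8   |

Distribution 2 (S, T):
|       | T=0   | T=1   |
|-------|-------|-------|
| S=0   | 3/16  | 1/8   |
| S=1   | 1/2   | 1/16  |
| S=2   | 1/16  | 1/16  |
Distribution 1 (X, Y):
Marginal P(X) (row sums):
  P(X=0) = 1/8 + 0 + 0 = 1/8
  P(X=1) = 0 + 3/4 + 0 = 3/4
  P(X=2) = 0 + 0 + 1/8 = 1/8
Marginal P(Y) (column sums):
  P(Y=0) = 1/8 + 0 + 0 = 1/8
  P(Y=1) = 0 + 3/4 + 0 = 3/4
  P(Y=2) = 0 + 0 + 1/8 = 1/8

H(X) = -[(1/8)·log₂(1/8) + (3/4)·log₂(3/4) + (1/8)·log₂(1/8)]
  = 0.3750 + 0.3113 + 0.3750
  = 1.0613 bits
H(Y) = -[(1/8)·log₂(1/8) + (3/4)·log₂(3/4) + (1/8)·log₂(1/8)]
  = 0.3750 + 0.3113 + 0.3750
  = 1.0613 bits
H(X,Y) = -[(1/8)·log₂(1/8) + (3/4)·log₂(3/4) + (1/8)·log₂(1/8)]
  = 0.3750 + 0.3113 + 0.3750
  = 1.0613 bits

I(X;Y) = H(X) + H(Y) - H(X,Y)
  = 1.0613 + 1.0613 - 1.0613
  = 1.0613 bits

Distribution 2 (S, T):
Marginal P(S) (row sums):
  P(S=0) = 3/16 + 1/8 = 5/16
  P(S=1) = 1/2 + 1/16 = 9/16
  P(S=2) = 1/16 + 1/16 = 1/8
Marginal P(T) (column sums):
  P(T=0) = 3/16 + 1/2 + 1/16 = 3/4
  P(T=1) = 1/8 + 1/16 + 1/16 = 1/4

H(S) = -[(5/16)·log₂(5/16) + (9/16)·log₂(9/16) + (1/8)·log₂(1/8)]
  = 0.5244 + 0.4669 + 0.3750
  = 1.3663 bits
H(T) = -[(3/4)·log₂(3/4) + (1/4)·log₂(1/4)]
  = 0.3113 + 0.5000
  = 0.8113 bits
H(S,T) = -[(3/16)·log₂(3/16) + (1/8)·log₂(1/8) + (1/2)·log₂(1/2) + (1/16)·log₂(1/16) + (1/16)·log₂(1/16) + (1/16)·log₂(1/16)]
  = 0.4528 + 0.3750 + 0.5000 + 0.2500 + 0.2500 + 0.2500
  = 2.0778 bits

I(S;T) = H(S) + H(T) - H(S,T)
  = 1.3663 + 0.8113 - 2.0778
  = 0.0998 bits

I(X;Y) = 1.0613 bits > I(S;T) = 0.0998 bits, so (X, Y) has the higher mutual information (stronger dependence).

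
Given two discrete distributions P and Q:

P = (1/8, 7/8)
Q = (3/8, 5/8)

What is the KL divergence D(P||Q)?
D(P||Q) = Σ P(i) log₂(P(i)/Q(i))
  i=0: (1/8) × log₂((1/8)/(3/8)) = (1/8) × log₂(1/3) = -0.1981
  i=1: (7/8) × log₂((7/8)/(5/8)) = (7/8) × log₂(7/5) = 0.4247
D(P||Q) = -0.1981 + 0.4247
  = 0.2266 bits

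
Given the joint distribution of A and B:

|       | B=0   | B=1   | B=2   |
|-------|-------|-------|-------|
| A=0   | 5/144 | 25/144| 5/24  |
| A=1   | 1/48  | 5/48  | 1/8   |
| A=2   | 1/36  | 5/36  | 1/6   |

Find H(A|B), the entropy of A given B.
Marginal P(B) (column sums):
  P(B=0) = 5/144 + 1/48 + 1/36 = 1/12
  P(B=1) = 25/144 + 5/48 + 5/36 = 5/12
  P(B=2) = 5/24 + 1/8 + 1/6 = 1/2

H(A|B) = -Σ P(A,B)·log₂ P(A|B), where P(A|B) = P(A,B) / P(B)
  (A=0,B=0): P(A|B) = (5/144)/(1/12) = 5/12;  -(5/144)·log₂(5/12) = 0.0439
  (A=0,B=1): P(A|B) = (25/144)/(5/12) = 5/12;  -(25/144)·log₂(5/12) = 0.2193
  (A=0,B=2): P(A|B) = (5/24)/(1/2) = 5/12;  -(5/24)·log₂(5/12) = 0.2631
  (A=1,B=0): P(A|B) = (1/48)/(1/12) = 1/4;  -(1/48)·log₂(1/4) = 0.0417
  (A=1,B=1): P(A|B) = (5/48)/(5/12) = 1/4;  -(5/48)·log₂(1/4) = 0.2083
  (A=1,B=2): P(A|B) = (1/8)/(1/2) = 1/4;  -(1/8)·log₂(1/4) = 0.2500
  (A=2,B=0): P(A|B) = (1/36)/(1/12) = 1/3;  -(1/36)·log₂(1/3) = 0.0440
  (A=2,B=1): P(A|B) = (5/36)/(5/12) = 1/3;  -(5/36)·log₂(1/3) = 0.2201
  (A=2,B=2): P(A|B) = (1/6)/(1/2) = 1/3;  -(1/6)·log₂(1/3) = 0.2642
H(A|B) = 0.0439 + 0.2193 + 0.2631 + 0.0417 + 0.2083 + 0.2500 + 0.0440 + 0.2201 + 0.2642
  = 1.5546 bits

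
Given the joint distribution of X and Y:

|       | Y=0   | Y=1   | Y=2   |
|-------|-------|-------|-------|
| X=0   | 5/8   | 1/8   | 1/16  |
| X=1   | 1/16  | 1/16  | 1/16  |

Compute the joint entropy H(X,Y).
H(X,Y) = -Σ P(X,Y) log₂ P(X,Y), summed over the non-zero cells:
H(X,Y) = -[(5/8)·log₂(5/8) + (1/8)·log₂(1/8) + (1/16)·log₂(1/16) + (1/16)·log₂(1/16) + (1/16)·log₂(1/16) + (1/16)·log₂(1/16)]
  = 0.4238 + 0.3750 + 0.2500 + 0.2500 + 0.2500 + 0.2500
  = 1.7988 bits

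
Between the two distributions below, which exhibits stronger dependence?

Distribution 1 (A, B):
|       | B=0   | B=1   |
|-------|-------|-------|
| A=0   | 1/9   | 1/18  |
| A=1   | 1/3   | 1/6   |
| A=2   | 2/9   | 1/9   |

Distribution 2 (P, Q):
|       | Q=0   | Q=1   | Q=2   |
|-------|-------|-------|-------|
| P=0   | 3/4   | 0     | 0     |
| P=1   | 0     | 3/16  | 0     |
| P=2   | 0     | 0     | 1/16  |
Distribution 1 (A, B):
Marginal P(A) (row sums):
  P(A=0) = 1/9 + 1/18 = 1/6
  P(A=1) = 1/3 + 1/6 = 1/2
  P(A=2) = 2/9 + 1/9 = 1/3
Marginal P(B) (column sums):
  P(B=0) = 1/9 + 1/3 + 2/9 = 2/3
  P(B=1) = 1/18 + 1/6 + 1/9 = 1/3

H(A) = -[(1/6)·log₂(1/6) + (1/2)·log₂(1/2) + (1/3)·log₂(1/3)]
  = 0.4308 + 0.5000 + 0.5283
  = 1.4591 bits
H(B) = -[(2/3)·log₂(2/3) + (1/3)·log₂(1/3)]
  = 0.3900 + 0.5283
  = 0.9183 bits
H(A,B) = -[(1/9)·log₂(1/9) + (1/18)·log₂(1/18) + (1/3)·log₂(1/3) + (1/6)·log₂(1/6) + (2/9)·log₂(2/9) + (1/9)·log₂(1/9)]
  = 0.3522 + 0.2317 + 0.5283 + 0.4308 + 0.4822 + 0.3522
  = 2.3774 bits

I(A;B) = H(A) + H(B) - H(A,B)
  = 1.4591 + 0.9183 - 2.3774
  = 0.0000 bits

Distribution 2 (P, Q):
Marginal P(P) (row sums):
  P(P=0) = 3/4 + 0 + 0 = 3/4
  P(P=1) = 0 + 3/16 + 0 = 3/16
  P(P=2) = 0 + 0 + 1/16 = 1/16
Marginal P(Q) (column sums):
  P(Q=0) = 3/4 + 0 + 0 = 3/4
  P(Q=1) = 0 + 3/16 + 0 = 3/16
  P(Q=2) = 0 + 0 + 1/16 = 1/16

H(P) = -[(3/4)·log₂(3/4) + (3/16)·log₂(3/16) + (1/16)·log₂(1/16)]
  = 0.3113 + 0.4528 + 0.2500
  = 1.0141 bits
H(Q) = -[(3/4)·log₂(3/4) + (3/16)·log₂(3/16) + (1/16)·log₂(1/16)]
  = 0.3113 + 0.4528 + 0.2500
  = 1.0141 bits
H(P,Q) = -[(3/4)·log₂(3/4) + (3/16)·log₂(3/16) + (1/16)·log₂(1/16)]
  = 0.3113 + 0.4528 + 0.2500
  = 1.0141 bits

I(P;Q) = H(P) + H(Q) - H(P,Q)
  = 1.0141 + 1.0141 - 1.0141
  = 1.0141 bits

I(P;Q) = 1.0141 bits > I(A;B) = 0.0000 bits, so (P, Q) has the higher mutual information (stronger dependence).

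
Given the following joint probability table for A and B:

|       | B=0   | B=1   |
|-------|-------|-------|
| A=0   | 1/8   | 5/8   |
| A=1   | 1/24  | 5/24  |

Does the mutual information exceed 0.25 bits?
Marginal P(A) (row sums):
  P(A=0) = 1/8 + 5/8 = 3/4
  P(A=1) = 1/24 + 5/24 = 1/4
Marginal P(B) (column sums):
  P(B=0) = 1/8 + 1/24 = 1/6
  P(B=1) = 5/8 + 5/24 = 5/6

H(A) = -[(3/4)·log₂(3/4) + (1/4)·log₂(1/4)]
  = 0.3113 + 0.5000
  = 0.8113 bits
H(B) = -[(1/6)·log₂(1/6) + (5/6)·log₂(5/6)]
  = 0.4308 + 0.2192
  = 0.6500 bits
H(A,B) = -[(1/8)·log₂(1/8) + (5/8)·log₂(5/8) + (1/24)·log₂(1/24) + (5/24)·log₂(5/24)]
  = 0.3750 + 0.4238 + 0.1910 + 0.4715
  = 1.4613 bits

I(A;B) = H(A) + H(B) - H(A,B)
  = 0.8113 + 0.6500 - 1.4613
  = 0.0000 bits

No. I(A;B) = 0.0000 bits, which is ≤ 0.25 bits.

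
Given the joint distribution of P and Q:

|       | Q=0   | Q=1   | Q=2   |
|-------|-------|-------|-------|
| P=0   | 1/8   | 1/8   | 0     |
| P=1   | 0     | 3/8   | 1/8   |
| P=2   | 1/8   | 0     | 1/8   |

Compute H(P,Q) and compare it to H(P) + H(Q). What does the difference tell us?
Marginal P(P) (row sums):
  P(P=0) = 1/8 + 1/8 + 0 = 1/4
  P(P=1) = 0 + 3/8 + 1/8 = 1/2
  P(P=2) = 1/8 + 0 + 1/8 = 1/4
Marginal P(Q) (column sums):
  P(Q=0) = 1/8 + 0 + 1/8 = 1/4
  P(Q=1) = 1/8 + 3/8 + 0 = 1/2
  P(Q=2) = 0 + 1/8 + 1/8 = 1/4

H(P,Q) = -[(1/8)·log₂(1/8) + (1/8)·log₂(1/8) + (3/8)·log₂(3/8) + (1/8)·log₂(1/8) + (1/8)·log₂(1/8) + (1/8)·log₂(1/8)]
  = 0.3750 + 0.3750 + 0.5306 + 0.3750 + 0.3750 + 0.3750
  = 2.4056 bits
H(P) = -[(1/4)·log₂(1/4) + (1/2)·log₂(1/2) + (1/4)·log₂(1/4)]
  = 0.5000 + 0.5000 + 0.5000
  = 1.5000 bits
H(Q) = -[(1/4)·log₂(1/4) + (1/2)·log₂(1/2) + (1/4)·log₂(1/4)]
  = 0.5000 + 0.5000 + 0.5000
  = 1.5000 bits

H(P) + H(Q) = 1.5000 + 1.5000 = 3.0000 bits
Difference: H(P) + H(Q) - H(P,Q) = 3.0000 - 2.4056 = 0.5944 bits = I(P;Q)

The difference is the mutual information; it is positive here, so P and Q are dependent (knowing one reduces uncertainty about the other by 0.5944 bits).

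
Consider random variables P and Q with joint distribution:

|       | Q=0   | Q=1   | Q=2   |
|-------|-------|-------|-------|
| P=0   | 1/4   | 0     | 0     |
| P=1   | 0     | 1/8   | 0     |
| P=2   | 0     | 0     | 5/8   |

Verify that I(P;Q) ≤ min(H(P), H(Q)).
Marginal P(P) (row sums):
  P(P=0) = 1/4 + 0 + 0 = 1/4
  P(P=1) = 0 + 1/8 + 0 = 1/8
  P(P=2) = 0 + 0 + 5/8 = 5/8
Marginal P(Q) (column sums):
  P(Q=0) = 1/4 + 0 + 0 = 1/4
  P(Q=1) = 0 + 1/8 + 0 = 1/8
  P(Q=2) = 0 + 0 + 5/8 = 5/8

H(P) = -[(1/4)·log₂(1/4) + (1/8)·log₂(1/8) + (5/8)·log₂(5/8)]
  = 0.5000 + 0.3750 + 0.4238
  = 1.2988 bits
H(Q) = -[(1/4)·log₂(1/4) + (1/8)·log₂(1/8) + (5/8)·log₂(5/8)]
  = 0.5000 + 0.3750 + 0.4238
  = 1.2988 bits
H(P,Q) = -[(1/4)·log₂(1/4) + (1/8)·log₂(1/8) + (5/8)·log₂(5/8)]
  = 0.5000 + 0.3750 + 0.4238
  = 1.2988 bits

I(P;Q) = H(P) + H(Q) - H(P,Q)
  = 1.2988 + 1.2988 - 1.2988
  = 1.2988 bits

min(H(P), H(Q)) = min(1.2988, 1.2988) = 1.2988 bits
Since 1.2988 ≤ 1.2988, the bound is satisfied ✓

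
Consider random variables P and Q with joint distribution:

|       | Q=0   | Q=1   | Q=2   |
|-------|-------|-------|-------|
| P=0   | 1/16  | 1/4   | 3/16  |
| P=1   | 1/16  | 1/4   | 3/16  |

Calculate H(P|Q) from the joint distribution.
Marginal P(Q) (column sums):
  P(Q=0) = 1/16 + 1/16 = 1/8
  P(Q=1) = 1/4 + 1/4 = 1/2
  P(Q=2) = 3/16 + 3/16 = 3/8

H(P|Q) = -Σ P(P,Q)·log₂ P(P|Q), where P(P|Q) = P(P,Q) / P(Q)
  (P=0,Q=0): P(P|Q) = (1/16)/(1/8) = 1/2;  -(1/16)·log₂(1/2) = 0.0625
  (P=0,Q=1): P(P|Q) = (1/4)/(1/2) = 1/2;  -(1/4)·log₂(1/2) = 0.2500
  (P=0,Q=2): P(P|Q) = (3/16)/(3/8) = 1/2;  -(3/16)·log₂(1/2) = 0.1875
  (P=1,Q=0): P(P|Q) = (1/16)/(1/8) = 1/2;  -(1/16)·log₂(1/2) = 0.0625
  (P=1,Q=1): P(P|Q) = (1/4)/(1/2) = 1/2;  -(1/4)·log₂(1/2) = 0.2500
  (P=1,Q=2): P(P|Q) = (3/16)/(3/8) = 1/2;  -(3/16)·log₂(1/2) = 0.1875
H(P|Q) = 0.0625 + 0.2500 + 0.1875 + 0.0625 + 0.2500 + 0.1875
  = 1.0000 bits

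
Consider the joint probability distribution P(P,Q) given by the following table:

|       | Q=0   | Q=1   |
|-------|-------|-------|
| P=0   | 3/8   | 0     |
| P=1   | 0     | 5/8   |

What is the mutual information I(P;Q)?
Marginal P(P) (row sums):
  P(P=0) = 3/8 + 0 = 3/8
  P(P=1) = 0 + 5/8 = 5/8
Marginal P(Q) (column sums):
  P(Q=0) = 3/8 + 0 = 3/8
  P(Q=1) = 0 + 5/8 = 5/8

H(P) = -[(3/8)·log₂(3/8) + (5/8)·log₂(5/8)]
  = 0.5306 + 0.4238
  = 0.9544 bits
H(Q) = -[(3/8)·log₂(3/8) + (5/8)·log₂(5/8)]
  = 0.5306 + 0.4238
  = 0.9544 bits
H(P,Q) = -[(3/8)·log₂(3/8) + (5/8)·log₂(5/8)]
  = 0.5306 + 0.4238
  = 0.9544 bits

I(P;Q) = H(P) + H(Q) - H(P,Q)
  = 0.9544 + 0.9544 - 0.9544
  = 0.9544 bits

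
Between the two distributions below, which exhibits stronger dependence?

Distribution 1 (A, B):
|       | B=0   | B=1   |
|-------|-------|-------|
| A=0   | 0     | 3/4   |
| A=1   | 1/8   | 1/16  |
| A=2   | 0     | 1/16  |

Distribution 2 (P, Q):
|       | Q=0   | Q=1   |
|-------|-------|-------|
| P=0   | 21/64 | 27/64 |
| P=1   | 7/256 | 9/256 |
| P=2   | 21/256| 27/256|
Distribution 1 (A, B):
Marginal P(A) (row sums):
  P(A=0) = 0 + 3/4 = 3/4
  P(A=1) = 1/8 + 1/16 = 3/16
  P(A=2) = 0 + 1/16 = 1/16
Marginal P(B) (column sums):
  P(B=0) = 0 + 1/8 + 0 = 1/8
  P(B=1) = 3/4 + 1/16 + 1/16 = 7/8

H(A) = -[(3/4)·log₂(3/4) + (3/16)·log₂(3/16) + (1/16)·log₂(1/16)]
  = 0.3113 + 0.4528 + 0.2500
  = 1.0141 bits
H(B) = -[(1/8)·log₂(1/8) + (7/8)·log₂(7/8)]
  = 0.3750 + 0.1686
  = 0.5436 bits
H(A,B) = -[(3/4)·log₂(3/4) + (1/8)·log₂(1/8) + (1/16)·log₂(1/16) + (1/16)·log₂(1/16)]
  = 0.3113 + 0.3750 + 0.2500 + 0.2500
  = 1.1863 bits

I(A;B) = H(A) + H(B) - H(A,B)
  = 1.0141 + 0.5436 - 1.1863
  = 0.3714 bits

Distribution 2 (P, Q):
Marginal P(P) (row sums):
  P(P=0) = 21/64 + 27/64 = 3/4
  P(P=1) = 7/256 + 9/256 = 1/16
  P(P=2) = 21/256 + 27/256 = 3/16
Marginal P(Q) (column sums):
  P(Q=0) = 21/64 + 7/256 + 21/256 = 7/16
  P(Q=1) = 27/64 + 9/256 + 27/256 = 9/16

H(P) = -[(3/4)·log₂(3/4) + (1/16)·log₂(1/16) + (3/16)·log₂(3/16)]
  = 0.3113 + 0.2500 + 0.4528
  = 1.0141 bits
H(Q) = -[(7/16)·log₂(7/16) + (9/16)·log₂(9/16)]
  = 0.5218 + 0.4669
  = 0.9887 bits
H(P,Q) = -[(21/64)·log₂(21/64) + (27/64)·log₂(27/64) + (7/256)·log₂(7/256) + (9/256)·log₂(9/256) + (21/256)·log₂(21/256) + (27/256)·log₂(27/256)]
  = 0.5275 + 0.5253 + 0.1420 + 0.1698 + 0.2959 + 0.3423
  = 2.0028 bits

I(P;Q) = H(P) + H(Q) - H(P,Q)
  = 1.0141 + 0.9887 - 2.0028
  = 0.0000 bits

I(A;B) = 0.3714 bits > I(P;Q) = 0.0000 bits, so (A, B) has the higher mutual information (stronger dependence).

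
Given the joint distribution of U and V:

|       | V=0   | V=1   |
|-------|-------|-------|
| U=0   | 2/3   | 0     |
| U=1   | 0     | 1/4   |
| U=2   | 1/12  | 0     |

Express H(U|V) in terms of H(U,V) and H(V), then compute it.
H(U|V) = H(U,V) - H(V)

Marginal P(V) (column sums):
  P(V=0) = 2/3 + 0 + 1/12 = 3/4
  P(V=1) = 0 + 1/4 + 0 = 1/4

H(U,V) = -[(2/3)·log₂(2/3) + (1/4)·log₂(1/4) + (1/12)·log₂(1/12)]
  = 0.3900 + 0.5000 + 0.2987
  = 1.1887 bits
H(V) = -[(3/4)·log₂(3/4) + (1/4)·log₂(1/4)]
  = 0.3113 + 0.5000
  = 0.8113 bits

H(U|V) = 1.1887 - 0.8113 = 0.3774 bits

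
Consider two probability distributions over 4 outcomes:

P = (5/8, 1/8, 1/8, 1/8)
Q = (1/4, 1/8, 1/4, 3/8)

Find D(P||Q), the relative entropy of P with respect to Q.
D(P||Q) = Σ P(i) log₂(P(i)/Q(i))
  i=0: (5/8) × log₂((5/8)/(1/4)) = (5/8) × log₂(5/2) = 0.8262
  i=1: (1/8) × log₂((1/8)/(1/8)) = (1/8) × log₂(1) = 0.0000
  i=2: (1/8) × log₂((1/8)/(1/4)) = (1/8) × log₂(1/2) = -0.1250
  i=3: (1/8) × log₂((1/8)/(3/8)) = (1/8) × log₂(1/3) = -0.1981
D(P||Q) = 0.8262 + 0.0000 - 0.1250 - 0.1981
  = 0.5031 bits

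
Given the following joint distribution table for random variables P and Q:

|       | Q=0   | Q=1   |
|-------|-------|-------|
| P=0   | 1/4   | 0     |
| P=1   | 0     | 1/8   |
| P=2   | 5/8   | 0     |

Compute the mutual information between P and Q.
Marginal P(P) (row sums):
  P(P=0) = 1/4 + 0 = 1/4
  P(P=1) = 0 + 1/8 = 1/8
  P(P=2) = 5/8 + 0 = 5/8
Marginal P(Q) (column sums):
  P(Q=0) = 1/4 + 0 + 5/8 = 7/8
  P(Q=1) = 0 + 1/8 + 0 = 1/8

H(P) = -[(1/4)·log₂(1/4) + (1/8)·log₂(1/8) + (5/8)·log₂(5/8)]
  = 0.5000 + 0.3750 + 0.4238
  = 1.2988 bits
H(Q) = -[(7/8)·log₂(7/8) + (1/8)·log₂(1/8)]
  = 0.1686 + 0.3750
  = 0.5436 bits
H(P,Q) = -[(1/4)·log₂(1/4) + (1/8)·log₂(1/8) + (5/8)·log₂(5/8)]
  = 0.5000 + 0.3750 + 0.4238
  = 1.2988 bits

I(P;Q) = H(P) + H(Q) - H(P,Q)
  = 1.2988 + 0.5436 - 1.2988
  = 0.5436 bits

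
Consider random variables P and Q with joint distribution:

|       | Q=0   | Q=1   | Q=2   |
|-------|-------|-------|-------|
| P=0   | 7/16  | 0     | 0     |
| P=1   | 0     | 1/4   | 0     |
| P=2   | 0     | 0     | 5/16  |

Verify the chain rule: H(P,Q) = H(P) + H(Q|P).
Left side:
H(P,Q) = -[(7/16)·log₂(7/16) + (1/4)·log₂(1/4) + (5/16)·log₂(5/16)]
  = 0.5218 + 0.5000 + 0.5244
  = 1.5462 bits

Right side:
Marginal P(P) (row sums):
  P(P=0) = 7/16 + 0 + 0 = 7/16
  P(P=1) = 0 + 1/4 + 0 = 1/4
  P(P=2) = 0 + 0 + 5/16 = 5/16
H(P) = -[(7/16)·log₂(7/16) + (1/4)·log₂(1/4) + (5/16)·log₂(5/16)]
  = 0.5218 + 0.5000 + 0.5244
  = 1.5462 bits
H(Q|P) = -Σ P(P,Q)·log₂ P(Q|P), where P(Q|P) = P(P,Q) / P(P)
  (cells with P(P,Q) = 0 contribute 0)
  (P=0,Q=0): P(Q|P) = (7/16)/(7/16) = 1;  -(7/16)·log₂(1) = 0.0000
  (P=1,Q=1): P(Q|P) = (1/4)/(1/4) = 1;  -(1/4)·log₂(1) = 0.0000
  (P=2,Q=2): P(Q|P) = (5/16)/(5/16) = 1;  -(5/16)·log₂(1) = 0.0000
H(Q|P) = 0.0000 + 0.0000 + 0.0000
  = 0.0000 bits
H(P) + H(Q|P) = 1.5462 + 0.0000 = 1.5462 bits

Both sides equal 1.5462 bits, so the chain rule holds ✓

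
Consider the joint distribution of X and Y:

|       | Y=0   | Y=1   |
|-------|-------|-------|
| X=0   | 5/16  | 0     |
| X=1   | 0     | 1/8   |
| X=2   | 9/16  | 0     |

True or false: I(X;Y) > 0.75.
Marginal P(X) (row sums):
  P(X=0) = 5/16 + 0 = 5/16
  P(X=1) = 0 + 1/8 = 1/8
  P(X=2) = 9/16 + 0 = 9/16
Marginal P(Y) (column sums):
  P(Y=0) = 5/16 + 0 + 9/16 = 7/8
  P(Y=1) = 0 + 1/8 + 0 = 1/8

H(X) = -[(5/16)·log₂(5/16) + (1/8)·log₂(1/8) + (9/16)·log₂(9/16)]
  = 0.5244 + 0.3750 + 0.4669
  = 1.3663 bits
H(Y) = -[(7/8)·log₂(7/8) + (1/8)·log₂(1/8)]
  = 0.1686 + 0.3750
  = 0.5436 bits
H(X,Y) = -[(5/16)·log₂(5/16) + (1/8)·log₂(1/8) + (9/16)·log₂(9/16)]
  = 0.5244 + 0.3750 + 0.4669
  = 1.3663 bits

I(X;Y) = H(X) + H(Y) - H(X,Y)
  = 1.3663 + 0.5436 - 1.3663
  = 0.5436 bits

False. I(X;Y) = 0.5436 bits, which is ≤ 0.75 bits.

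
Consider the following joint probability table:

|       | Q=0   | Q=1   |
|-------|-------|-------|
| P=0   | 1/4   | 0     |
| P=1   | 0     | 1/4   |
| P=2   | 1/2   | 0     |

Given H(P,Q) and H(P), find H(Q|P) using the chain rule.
From the chain rule: H(P,Q) = H(P) + H(Q|P)
Therefore: H(Q|P) = H(P,Q) - H(P)

H(P,Q) = -[(1/4)·log₂(1/4) + (1/4)·log₂(1/4) + (1/2)·log₂(1/2)]
  = 0.5000 + 0.5000 + 0.5000
  = 1.5000 bits
Marginal P(P) (row sums):
  P(P=0) = 1/4 + 0 = 1/4
  P(P=1) = 0 + 1/4 = 1/4
  P(P=2) = 1/2 + 0 = 1/2
H(P) = -[(1/4)·log₂(1/4) + (1/4)·log₂(1/4) + (1/2)·log₂(1/2)]
  = 0.5000 + 0.5000 + 0.5000
  = 1.5000 bits

H(Q|P) = 1.5000 - 1.5000 = 0.0000 bits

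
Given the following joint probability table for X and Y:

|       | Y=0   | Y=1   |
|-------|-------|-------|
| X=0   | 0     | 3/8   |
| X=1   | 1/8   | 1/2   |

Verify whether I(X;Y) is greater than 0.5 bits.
Marginal P(X) (row sums):
  P(X=0) = 0 + 3/8 = 3/8
  P(X=1) = 1/8 + 1/2 = 5/8
Marginal P(Y) (column sums):
  P(Y=0) = 0 + 1/8 = 1/8
  P(Y=1) = 3/8 + 1/2 = 7/8

H(X) = -[(3/8)·log₂(3/8) + (5/8)·log₂(5/8)]
  = 0.5306 + 0.4238
  = 0.9544 bits
H(Y) = -[(1/8)·log₂(1/8) + (7/8)·log₂(7/8)]
  = 0.3750 + 0.1686
  = 0.5436 bits
H(X,Y) = -[(3/8)·log₂(3/8) + (1/8)·log₂(1/8) + (1/2)·log₂(1/2)]
  = 0.5306 + 0.3750 + 0.5000
  = 1.4056 bits

I(X;Y) = H(X) + H(Y) - H(X,Y)
  = 0.9544 + 0.5436 - 1.4056
  = 0.0924 bits

No. I(X;Y) = 0.0924 bits, which is ≤ 0.5 bits.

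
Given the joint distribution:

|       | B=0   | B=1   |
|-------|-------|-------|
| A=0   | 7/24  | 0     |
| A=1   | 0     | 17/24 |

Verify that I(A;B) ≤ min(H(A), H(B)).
Marginal P(A) (row sums):
  P(A=0) = 7/24 + 0 = 7/24
  P(A=1) = 0 + 17/24 = 17/24
Marginal P(B) (column sums):
  P(B=0) = 7/24 + 0 = 7/24
  P(B=1) = 0 + 17/24 = 17/24

H(A) = -[(7/24)·log₂(7/24) + (17/24)·log₂(17/24)]
  = 0.5185 + 0.3524
  = 0.8709 bits
H(B) = -[(7/24)·log₂(7/24) + (17/24)·log₂(17/24)]
  = 0.5185 + 0.3524
  = 0.8709 bits
H(A,B) = -[(7/24)·log₂(7/24) + (17/24)·log₂(17/24)]
  = 0.5185 + 0.3524
  = 0.8709 bits

I(A;B) = H(A) + H(B) - H(A,B)
  = 0.8709 + 0.8709 - 0.8709
  = 0.8709 bits

min(H(A), H(B)) = min(0.8709, 0.8709) = 0.8709 bits
Since 0.8709 ≤ 0.8709, the bound is satisfied ✓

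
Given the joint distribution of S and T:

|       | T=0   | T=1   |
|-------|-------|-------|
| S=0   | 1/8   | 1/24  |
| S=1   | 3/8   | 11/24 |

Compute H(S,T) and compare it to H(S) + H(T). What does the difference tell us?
Marginal P(S) (row sums):
  P(S=0) = 1/8 + 1/24 = 1/6
  P(S=1) = 3/8 + 11/24 = 5/6
Marginal P(T) (column sums):
  P(T=0) = 1/8 + 3/8 = 1/2
  P(T=1) = 1/24 + 11/24 = 1/2

H(S,T) = -[(1/8)·log₂(1/8) + (1/24)·log₂(1/24) + (3/8)·log₂(3/8) + (11/24)·log₂(11/24)]
  = 0.3750 + 0.1910 + 0.5306 + 0.5159
  = 1.6125 bits
H(S) = -[(1/6)·log₂(1/6) + (5/6)·log₂(5/6)]
  = 0.4308 + 0.2192
  = 0.6500 bits
H(T) = -[(1/2)·log₂(1/2) + (1/2)·log₂(1/2)]
  = 0.5000 + 0.5000
  = 1.0000 bits

H(S) + H(T) = 0.6500 + 1.0000 = 1.6500 bits
Difference: H(S) + H(T) - H(S,T) = 1.6500 - 1.6125 = 0.0375 bits = I(S;T)

The difference is the mutual information; it is positive here, so S and T are dependent (knowing one reduces uncertainty about the other by 0.0375 bits).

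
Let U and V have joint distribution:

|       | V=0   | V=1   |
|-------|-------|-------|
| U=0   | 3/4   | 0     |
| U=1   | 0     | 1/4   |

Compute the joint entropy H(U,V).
H(U,V) = -Σ P(U,V) log₂ P(U,V), summed over the non-zero cells:
H(U,V) = -[(3/4)·log₂(3/4) + (1/4)·log₂(1/4)]
  = 0.3113 + 0.5000
  = 0.8113 bits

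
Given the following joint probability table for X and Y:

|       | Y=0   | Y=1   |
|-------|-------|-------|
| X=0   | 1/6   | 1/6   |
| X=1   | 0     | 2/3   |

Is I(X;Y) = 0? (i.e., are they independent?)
Marginal P(X) (row sums):
  P(X=0) = 1/6 + 1/6 = 1/3
  P(X=1) = 0 + 2/3 = 2/3
Marginal P(Y) (column sums):
  P(Y=0) = 1/6 + 0 = 1/6
  P(Y=1) = 1/6 + 2/3 = 5/6

X and Y are independent iff P(X=i,Y=j) = P(X=i)·P(Y=j) for every cell.
  P(X=0)·P(Y=0) = 1/3 × 1/6 = 1/18, but P(X=0,Y=0) = 1/6 ✗

No, X and Y are not independent. Quantitatively, I(X;Y) > 0:

H(X) = -[(1/3)·log₂(1/3) + (2/3)·log₂(2/3)]
  = 0.5283 + 0.3900
  = 0.9183 bits
H(Y) = -[(1/6)·log₂(1/6) + (5/6)·log₂(5/6)]
  = 0.4308 + 0.2192
  = 0.6500 bits
H(X,Y) = -[(1/6)·log₂(1/6) + (1/6)·log₂(1/6) + (2/3)·log₂(2/3)]
  = 0.4308 + 0.4308 + 0.3900
  = 1.2516 bits
I(X;Y) = H(X) + H(Y) - H(X,Y) = 0.9183 + 0.6500 - 1.2516 = 0.3167 bits > 0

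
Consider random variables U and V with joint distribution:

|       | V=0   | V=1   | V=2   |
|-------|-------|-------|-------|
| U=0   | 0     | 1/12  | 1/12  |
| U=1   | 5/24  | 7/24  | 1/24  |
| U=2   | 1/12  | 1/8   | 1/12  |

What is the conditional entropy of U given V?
Marginal P(V) (column sums):
  P(V=0) = 0 + 5/24 + 1/12 = 7/24
  P(V=1) = 1/12 + 7/24 + 1/8 = 1/2
  P(V=2) = 1/12 + 1/24 + 1/12 = 5/24

H(U|V) = -Σ P(U,V)·log₂ P(U|V), where P(U|V) = P(U,V) / P(V)
  (cells with P(U,V) = 0 contribute 0)
  (U=0,V=1): P(U|V) = (1/12)/(1/2) = 1/6;  -(1/12)·log₂(1/6) = 0.2154
  (U=0,V=2): P(U|V) = (1/12)/(5/24) = 2/5;  -(1/12)·log₂(2/5) = 0.1102
  (U=1,V=0): P(U|V) = (5/24)/(7/24) = 5/7;  -(5/24)·log₂(5/7) = 0.1011
  (U=1,V=1): P(U|V) = (7/24)/(1/2) = 7/12;  -(7/24)·log₂(7/12) = 0.2268
  (U=1,V=2): P(U|V) = (1/24)/(5/24) = 1/5;  -(1/24)·log₂(1/5) = 0.0967
  (U=2,V=0): P(U|V) = (1/12)/(7/24) = 2/7;  -(1/12)·log₂(2/7) = 0.1506
  (U=2,V=1): P(U|V) = (1/8)/(1/2) = 1/4;  -(1/8)·log₂(1/4) = 0.2500
  (U=2,V=2): P(U|V) = (1/12)/(5/24) = 2/5;  -(1/12)·log₂(2/5) = 0.1102
H(U|V) = 0.2154 + 0.1102 + 0.1011 + 0.2268 + 0.0967 + 0.1506 + 0.2500 + 0.1102
  = 1.2610 bits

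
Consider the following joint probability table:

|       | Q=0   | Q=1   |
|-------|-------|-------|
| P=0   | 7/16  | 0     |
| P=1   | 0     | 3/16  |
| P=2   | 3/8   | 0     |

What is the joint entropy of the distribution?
H(P,Q) = -Σ P(P,Q) log₂ P(P,Q), summed over the non-zero cells:
H(P,Q) = -[(7/16)·log₂(7/16) + (3/16)·log₂(3/16) + (3/8)·log₂(3/8)]
  = 0.5218 + 0.4528 + 0.5306
  = 1.5052 bits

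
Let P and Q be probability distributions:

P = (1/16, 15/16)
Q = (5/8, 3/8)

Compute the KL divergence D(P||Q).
D(P||Q) = Σ P(i) log₂(P(i)/Q(i))
  i=0: (1/16) × log₂((1/16)/(5/8)) = (1/16) × log₂(1/10) = -0.2076
  i=1: (15/16) × log₂((15/16)/(3/8)) = (15/16) × log₂(5/2) = 1.2393
D(P||Q) = -0.2076 + 1.2393
  = 1.0317 bits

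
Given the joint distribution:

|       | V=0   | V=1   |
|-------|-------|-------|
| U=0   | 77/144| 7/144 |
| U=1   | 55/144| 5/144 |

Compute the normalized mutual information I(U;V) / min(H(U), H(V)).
Marginal P(U) (row sums):
  P(U=0) = 77/144 + 7/144 = 7/12
  P(U=1) = 55/144 + 5/144 = 5/12
Marginal P(V) (column sums):
  P(V=0) = 77/144 + 55/144 = 11/12
  P(V=1) = 7/144 + 5/144 = 1/12

H(U) = -[(7/12)·log₂(7/12) + (5/12)·log₂(5/12)]
  = 0.4536 + 0.5263
  = 0.9799 bits
H(V) = -[(11/12)·log₂(11/12) + (1/12)·log₂(1/12)]
  = 0.1151 + 0.2987
  = 0.4138 bits
H(U,V) = -[(77/144)·log₂(77/144) + (7/144)·log₂(7/144) + (55/144)·log₂(55/144) + (5/144)·log₂(5/144)]
  = 0.4829 + 0.2121 + 0.5304 + 0.1683
  = 1.3937 bits

I(U;V) = H(U) + H(V) - H(U,V)
  = 0.9799 + 0.4138 - 1.3937
  = 0.0000 bits

min(H(U), H(V)) = min(0.9799, 0.4138) = 0.4138 bits
Normalized MI = 0.0000 / 0.4138 = 0.0000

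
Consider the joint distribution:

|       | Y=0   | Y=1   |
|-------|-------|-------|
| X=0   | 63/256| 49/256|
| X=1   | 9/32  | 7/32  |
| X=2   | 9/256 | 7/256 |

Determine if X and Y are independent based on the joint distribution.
Marginal P(X) (row sums):
  P(X=0) = 63/256 + 49/256 = 7/16
  P(X=1) = 9/32 + 7/32 = 1/2
  P(X=2) = 9/256 + 7/256 = 1/16
Marginal P(Y) (column sums):
  P(Y=0) = 63/256 + 9/32 + 9/256 = 9/16
  P(Y=1) = 49/256 + 7/32 + 7/256 = 7/16

X and Y are independent iff P(X=i,Y=j) = P(X=i)·P(Y=j) for every cell.
  P(X=0)·P(Y=0) = 7/16 × 9/16 = 63/256 = P(X=0,Y=0) ✓
  P(X=0)·P(Y=1) = 7/16 × 7/16 = 49/256 = P(X=0,Y=1) ✓
  P(X=1)·P(Y=0) = 1/2 × 9/16 = 9/32 = P(X=1,Y=0) ✓
  P(X=1)·P(Y=1) = 1/2 × 7/16 = 7/32 = P(X=1,Y=1) ✓
  P(X=2)·P(Y=0) = 1/16 × 9/16 = 9/256 = P(X=2,Y=0) ✓
  P(X=2)·P(Y=1) = 1/16 × 7/16 = 7/256 = P(X=2,Y=1) ✓

Yes, X and Y are independent: every cell factors, so I(X;Y) = 0 bits.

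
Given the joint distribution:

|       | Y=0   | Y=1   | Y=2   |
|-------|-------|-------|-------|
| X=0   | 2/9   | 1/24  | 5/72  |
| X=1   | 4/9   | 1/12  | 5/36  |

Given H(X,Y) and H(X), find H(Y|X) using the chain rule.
From the chain rule: H(X,Y) = H(X) + H(Y|X)
Therefore: H(Y|X) = H(X,Y) - H(X)

H(X,Y) = -[(2/9)·log₂(2/9) + (1/24)·log₂(1/24) + (5/72)·log₂(5/72) + (4/9)·log₂(4/9) + (1/12)·log₂(1/12) + (5/36)·log₂(5/36)]
  = 0.4822 + 0.1910 + 0.2672 + 0.5200 + 0.2987 + 0.3956
  = 2.1547 bits
Marginal P(X) (row sums):
  P(X=0) = 2/9 + 1/24 + 5/72 = 1/3
  P(X=1) = 4/9 + 1/12 + 5/36 = 2/3
H(X) = -[(1/3)·log₂(1/3) + (2/3)·log₂(2/3)]
  = 0.5283 + 0.3900
  = 0.9183 bits

H(Y|X) = 2.1547 - 0.9183 = 1.2364 bits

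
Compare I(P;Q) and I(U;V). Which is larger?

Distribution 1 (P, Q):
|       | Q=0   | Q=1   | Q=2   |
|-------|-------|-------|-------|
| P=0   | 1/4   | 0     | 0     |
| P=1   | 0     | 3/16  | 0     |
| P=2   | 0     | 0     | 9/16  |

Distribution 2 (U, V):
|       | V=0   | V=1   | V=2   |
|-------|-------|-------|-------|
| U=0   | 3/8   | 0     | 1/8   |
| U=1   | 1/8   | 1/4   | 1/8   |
Distribution 1 (P, Q):
Marginal P(P) (row sums):
  P(P=0) = 1/4 + 0 + 0 = 1/4
  P(P=1) = 0 + 3/16 + 0 = 3/16
  P(P=2) = 0 + 0 + 9/16 = 9/16
Marginal P(Q) (column sums):
  P(Q=0) = 1/4 + 0 + 0 = 1/4
  P(Q=1) = 0 + 3/16 + 0 = 3/16
  P(Q=2) = 0 + 0 + 9/16 = 9/16

H(P) = -[(1/4)·log₂(1/4) + (3/16)·log₂(3/16) + (9/16)·log₂(9/16)]
  = 0.5000 + 0.4528 + 0.4669
  = 1.4197 bits
H(Q) = -[(1/4)·log₂(1/4) + (3/16)·log₂(3/16) + (9/16)·log₂(9/16)]
  = 0.5000 + 0.4528 + 0.4669
  = 1.4197 bits
H(P,Q) = -[(1/4)·log₂(1/4) + (3/16)·log₂(3/16) + (9/16)·log₂(9/16)]
  = 0.5000 + 0.4528 + 0.4669
  = 1.4197 bits

I(P;Q) = H(P) + H(Q) - H(P,Q)
  = 1.4197 + 1.4197 - 1.4197
  = 1.4197 bits

Distribution 2 (U, V):
Marginal P(U) (row sums):
  P(U=0) = 3/8 + 0 + 1/8 = 1/2
  P(U=1) = 1/8 + 1/4 + 1/8 = 1/2
Marginal P(V) (column sums):
  P(V=0) = 3/8 + 1/8 = 1/2
  P(V=1) = 0 + 1/4 = 1/4
  P(V=2) = 1/8 + 1/8 = 1/4

H(U) = -[(1/2)·log₂(1/2) + (1/2)·log₂(1/2)]
  = 0.5000 + 0.5000
  = 1.0000 bits
H(V) = -[(1/2)·log₂(1/2) + (1/4)·log₂(1/4) + (1/4)·log₂(1/4)]
  = 0.5000 + 0.5000 + 0.5000
  = 1.5000 bits
H(U,V) = -[(3/8)·log₂(3/8) + (1/8)·log₂(1/8) + (1/8)·log₂(1/8) + (1/4)·log₂(1/4) + (1/8)·log₂(1/8)]
  = 0.5306 + 0.3750 + 0.3750 + 0.5000 + 0.3750
  = 2.1556 bits

I(U;V) = H(U) + H(V) - H(U,V)
  = 1.0000 + 1.5000 - 2.1556
  = 0.3444 bits

I(P;Q) = 1.4197 bits > I(U;V) = 0.3444 bits, so (P, Q) has the higher mutual information (stronger dependence).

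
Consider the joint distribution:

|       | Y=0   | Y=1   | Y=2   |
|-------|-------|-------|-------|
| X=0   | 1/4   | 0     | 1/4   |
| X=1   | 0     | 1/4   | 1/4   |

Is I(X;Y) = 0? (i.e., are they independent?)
Marginal P(X) (row sums):
  P(X=0) = 1/4 + 0 + 1/4 = 1/2
  P(X=1) = 0 + 1/4 + 1/4 = 1/2
Marginal P(Y) (column sums):
  P(Y=0) = 1/4 + 0 = 1/4
  P(Y=1) = 0 + 1/4 = 1/4
  P(Y=2) = 1/4 + 1/4 = 1/2

X and Y are independent iff P(X=i,Y=j) = P(X=i)·P(Y=j) for every cell.
  P(X=0)·P(Y=0) = 1/2 × 1/4 = 1/8, but P(X=0,Y=0) = 1/4 ✗

No, X and Y are not independent. Quantitatively, I(X;Y) > 0:

H(X) = -[(1/2)·log₂(1/2) + (1/2)·log₂(1/2)]
  = 0.5000 + 0.5000
  = 1.0000 bits
H(Y) = -[(1/4)·log₂(1/4) + (1/4)·log₂(1/4) + (1/2)·log₂(1/2)]
  = 0.5000 + 0.5000 + 0.5000
  = 1.5000 bits
H(X,Y) = -[(1/4)·log₂(1/4) + (1/4)·log₂(1/4) + (1/4)·log₂(1/4) + (1/4)·log₂(1/4)]
  = 0.5000 + 0.5000 + 0.5000 + 0.5000
  = 2.0000 bits
I(X;Y) = H(X) + H(Y) - H(X,Y) = 1.0000 + 1.5000 - 2.0000 = 0.5000 bits > 0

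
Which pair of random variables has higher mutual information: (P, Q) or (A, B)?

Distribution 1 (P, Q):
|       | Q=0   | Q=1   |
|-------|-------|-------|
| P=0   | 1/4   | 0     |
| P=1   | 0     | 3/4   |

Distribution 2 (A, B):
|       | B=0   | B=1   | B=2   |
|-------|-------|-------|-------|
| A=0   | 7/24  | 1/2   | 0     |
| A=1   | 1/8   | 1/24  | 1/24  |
Distribution 1 (P, Q):
Marginal P(P) (row sums):
  P(P=0) = 1/4 + 0 = 1/4
  P(P=1) = 0 + 3/4 = 3/4
Marginal P(Q) (column sums):
  P(Q=0) = 1/4 + 0 = 1/4
  P(Q=1) = 0 + 3/4 = 3/4

H(P) = -[(1/4)·log₂(1/4) + (3/4)·log₂(3/4)]
  = 0.5000 + 0.3113
  = 0.8113 bits
H(Q) = -[(1/4)·log₂(1/4) + (3/4)·log₂(3/4)]
  = 0.5000 + 0.3113
  = 0.8113 bits
H(P,Q) = -[(1/4)·log₂(1/4) + (3/4)·log₂(3/4)]
  = 0.5000 + 0.3113
  = 0.8113 bits

I(P;Q) = H(P) + H(Q) - H(P,Q)
  = 0.8113 + 0.8113 - 0.8113
  = 0.8113 bits

Distribution 2 (A, B):
Marginal P(A) (row sums):
  P(A=0) = 7/24 + 1/2 + 0 = 19/24
  P(A=1) = 1/8 + 1/24 + 1/24 = 5/24
Marginal P(B) (column sums):
  P(B=0) = 7/24 + 1/8 = 5/12
  P(B=1) = 1/2 + 1/24 = 13/24
  P(B=2) = 0 + 1/24 = 1/24

H(A) = -[(19/24)·log₂(19/24) + (5/24)·log₂(5/24)]
  = 0.2668 + 0.4715
  = 0.7383 bits
H(B) = -[(5/12)·log₂(5/12) + (13/24)·log₂(13/24) + (1/24)·log₂(1/24)]
  = 0.5263 + 0.4791 + 0.1910
  = 1.1964 bits
H(A,B) = -[(7/24)·log₂(7/24) + (1/2)·log₂(1/2) + (1/8)·log₂(1/8) + (1/24)·log₂(1/24) + (1/24)·log₂(1/24)]
  = 0.5185 + 0.5000 + 0.3750 + 0.1910 + 0.1910
  = 1.7755 bits

I(A;B) = H(A) + H(B) - H(A,B)
  = 0.7383 + 1.1964 - 1.7755
  = 0.1592 bits

I(P;Q) = 0.8113 bits > I(A;B) = 0.1592 bits, so (P, Q) has the higher mutual information (stronger dependence).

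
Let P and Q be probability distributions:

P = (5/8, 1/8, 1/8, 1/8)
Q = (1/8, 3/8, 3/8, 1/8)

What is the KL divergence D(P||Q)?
D(P||Q) = Σ P(i) log₂(P(i)/Q(i))
  i=0: (5/8) × log₂((5/8)/(1/8)) = (5/8) × log₂(5) = 1.4512
  i=1: (1/8) × log₂((1/8)/(3/8)) = (1/8) × log₂(1/3) = -0.1981
  i=2: (1/8) × log₂((1/8)/(3/8)) = (1/8) × log₂(1/3) = -0.1981
  i=3: (1/8) × log₂((1/8)/(1/8)) = (1/8) × log₂(1) = 0.0000
D(P||Q) = 1.4512 - 0.1981 - 0.1981 + 0.0000
  = 1.0550 bits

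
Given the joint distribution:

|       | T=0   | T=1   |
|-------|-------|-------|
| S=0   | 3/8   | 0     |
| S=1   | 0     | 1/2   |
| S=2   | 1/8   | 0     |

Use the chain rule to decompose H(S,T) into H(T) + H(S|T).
By the chain rule: H(S,T) = H(T) + H(S|T)

Marginal P(T) (column sums):
  P(T=0) = 3/8 + 0 + 1/8 = 1/2
  P(T=1) = 0 + 1/2 + 0 = 1/2
H(T) = -[(1/2)·log₂(1/2) + (1/2)·log₂(1/2)]
  = 0.5000 + 0.5000
  = 1.0000 bits
H(S|T) = -Σ P(S,T)·log₂ P(S|T), where P(S|T) = P(S,T) / P(T)
  (cells with P(S,T) = 0 contribute 0)
  (S=0,T=0): P(S|T) = (3/8)/(1/2) = 3/4;  -(3/8)·log₂(3/4) = 0.1556
  (S=1,T=1): P(S|T) = (1/2)/(1/2) = 1;  -(1/2)·log₂(1) = 0.0000
  (S=2,T=0): P(S|T) = (1/8)/(1/2) = 1/4;  -(1/8)·log₂(1/4) = 0.2500
H(S|T) = 0.1556 + 0.0000 + 0.2500
  = 0.4056 bits

H(S,T) = H(T) + H(S|T) = 1.0000 + 0.4056 = 1.4056 bits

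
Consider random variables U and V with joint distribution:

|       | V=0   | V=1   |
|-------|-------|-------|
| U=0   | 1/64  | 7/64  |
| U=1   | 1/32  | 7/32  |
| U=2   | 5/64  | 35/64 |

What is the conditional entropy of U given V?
Marginal P(V) (column sums):
  P(V=0) = 1/64 + 1/32 + 5/64 = 1/8
  P(V=1) = 7/64 + 7/32 + 35/64 = 7/8

H(U|V) = -Σ P(U,V)·log₂ P(U|V), where P(U|V) = P(U,V) / P(V)
  (U=0,V=0): P(U|V) = (1/64)/(1/8) = 1/8;  -(1/64)·log₂(1/8) = 0.0469
  (U=0,V=1): P(U|V) = (7/64)/(7/8) = 1/8;  -(7/64)·log₂(1/8) = 0.3281
  (U=1,V=0): P(U|V) = (1/32)/(1/8) = 1/4;  -(1/32)·log₂(1/4) = 0.0625
  (U=1,V=1): P(U|V) = (7/32)/(7/8) = 1/4;  -(7/32)·log₂(1/4) = 0.4375
  (U=2,V=0): P(U|V) = (5/64)/(1/8) = 5/8;  -(5/64)·log₂(5/8) = 0.0530
  (U=2,V=1): P(U|V) = (35/64)/(7/8) = 5/8;  -(35/64)·log₂(5/8) = 0.3708
H(U|V) = 0.0469 + 0.3281 + 0.0625 + 0.4375 + 0.0530 + 0.3708
  = 1.2988 bits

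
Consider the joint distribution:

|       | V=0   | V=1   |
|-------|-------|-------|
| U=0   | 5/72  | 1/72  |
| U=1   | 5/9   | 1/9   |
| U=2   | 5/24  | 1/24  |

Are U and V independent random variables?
Marginal P(U) (row sums):
  P(U=0) = 5/72 + 1/72 = 1/12
  P(U=1) = 5/9 + 1/9 = 2/3
  P(U=2) = 5/24 + 1/24 = 1/4
Marginal P(V) (column sums):
  P(V=0) = 5/72 + 5/9 + 5/24 = 5/6
  P(V=1) = 1/72 + 1/9 + 1/24 = 1/6

U and V are independent iff P(U=i,V=j) = P(U=i)·P(V=j) for every cell.
  P(U=0)·P(V=0) = 1/12 × 5/6 = 5/72 = P(U=0,V=0) ✓
  P(U=0)·P(V=1) = 1/12 × 1/6 = 1/72 = P(U=0,V=1) ✓
  P(U=1)·P(V=0) = 2/3 × 5/6 = 5/9 = P(U=1,V=0) ✓
  P(U=1)·P(V=1) = 2/3 × 1/6 = 1/9 = P(U=1,V=1) ✓
  P(U=2)·P(V=0) = 1/4 × 5/6 = 5/24 = P(U=2,V=0) ✓
  P(U=2)·P(V=1) = 1/4 × 1/6 = 1/24 = P(U=2,V=1) ✓

Yes, U and V are independent: every cell factors, so I(U;V) = 0 bits.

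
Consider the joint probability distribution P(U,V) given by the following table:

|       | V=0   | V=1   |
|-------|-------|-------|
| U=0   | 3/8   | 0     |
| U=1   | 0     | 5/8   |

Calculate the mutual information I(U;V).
Marginal P(U) (row sums):
  P(U=0) = 3/8 + 0 = 3/8
  P(U=1) = 0 + 5/8 = 5/8
Marginal P(V) (column sums):
  P(V=0) = 3/8 + 0 = 3/8
  P(V=1) = 0 + 5/8 = 5/8

H(U) = -[(3/8)·log₂(3/8) + (5/8)·log₂(5/8)]
  = 0.5306 + 0.4238
  = 0.9544 bits
H(V) = -[(3/8)·log₂(3/8) + (5/8)·log₂(5/8)]
  = 0.5306 + 0.4238
  = 0.9544 bits
H(U,V) = -[(3/8)·log₂(3/8) + (5/8)·log₂(5/8)]
  = 0.5306 + 0.4238
  = 0.9544 bits

I(U;V) = H(U) + H(V) - H(U,V)
  = 0.9544 + 0.9544 - 0.9544
  = 0.9544 bits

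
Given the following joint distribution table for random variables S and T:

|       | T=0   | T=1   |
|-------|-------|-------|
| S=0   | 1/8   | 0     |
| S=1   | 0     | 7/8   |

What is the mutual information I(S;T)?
Marginal P(S) (row sums):
  P(S=0) = 1/8 + 0 = 1/8
  P(S=1) = 0 + 7/8 = 7/8
Marginal P(T) (column sums):
  P(T=0) = 1/8 + 0 = 1/8
  P(T=1) = 0 + 7/8 = 7/8

H(S) = -[(1/8)·log₂(1/8) + (7/8)·log₂(7/8)]
  = 0.3750 + 0.1686
  = 0.5436 bits
H(T) = -[(1/8)·log₂(1/8) + (7/8)·log₂(7/8)]
  = 0.3750 + 0.1686
  = 0.5436 bits
H(S,T) = -[(1/8)·log₂(1/8) + (7/8)·log₂(7/8)]
  = 0.3750 + 0.1686
  = 0.5436 bits

I(S;T) = H(S) + H(T) - H(S,T)
  = 0.5436 + 0.5436 - 0.5436
  = 0.5436 bits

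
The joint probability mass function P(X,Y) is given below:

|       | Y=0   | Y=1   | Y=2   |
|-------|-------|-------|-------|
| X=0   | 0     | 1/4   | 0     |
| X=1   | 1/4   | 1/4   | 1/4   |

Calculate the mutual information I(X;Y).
Marginal P(X) (row sums):
  P(X=0) = 0 + 1/4 + 0 = 1/4
  P(X=1) = 1/4 + 1/4 + 1/4 = 3/4
Marginal P(Y) (column sums):
  P(Y=0) = 0 + 1/4 = 1/4
  P(Y=1) = 1/4 + 1/4 = 1/2
  P(Y=2) = 0 + 1/4 = 1/4

H(X) = -[(1/4)·log₂(1/4) + (3/4)·log₂(3/4)]
  = 0.5000 + 0.3113
  = 0.8113 bits
H(Y) = -[(1/4)·log₂(1/4) + (1/2)·log₂(1/2) + (1/4)·log₂(1/4)]
  = 0.5000 + 0.5000 + 0.5000
  = 1.5000 bits
H(X,Y) = -[(1/4)·log₂(1/4) + (1/4)·log₂(1/4) + (1/4)·log₂(1/4) + (1/4)·log₂(1/4)]
  = 0.5000 + 0.5000 + 0.5000 + 0.5000
  = 2.0000 bits

I(X;Y) = H(X) + H(Y) - H(X,Y)
  = 0.8113 + 1.5000 - 2.0000
  = 0.3113 bits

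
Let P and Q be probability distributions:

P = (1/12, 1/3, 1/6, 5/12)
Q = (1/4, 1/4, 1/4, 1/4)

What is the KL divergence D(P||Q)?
D(P||Q) = Σ P(i) log₂(P(i)/Q(i))
  i=0: (1/12) × log₂((1/12)/(1/4)) = (1/12) × log₂(1/3) = -0.1321
  i=1: (1/3) × log₂((1/3)/(1/4)) = (1/3) × log₂(4/3) = 0.1383
  i=2: (1/6) × log₂((1/6)/(1/4)) = (1/6) × log₂(2/3) = -0.0975
  i=3: (5/12) × log₂((5/12)/(1/4)) = (5/12) × log₂(5/3) = 0.3071
D(P||Q) = -0.1321 + 0.1383 - 0.0975 + 0.3071
  = 0.2158 bits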